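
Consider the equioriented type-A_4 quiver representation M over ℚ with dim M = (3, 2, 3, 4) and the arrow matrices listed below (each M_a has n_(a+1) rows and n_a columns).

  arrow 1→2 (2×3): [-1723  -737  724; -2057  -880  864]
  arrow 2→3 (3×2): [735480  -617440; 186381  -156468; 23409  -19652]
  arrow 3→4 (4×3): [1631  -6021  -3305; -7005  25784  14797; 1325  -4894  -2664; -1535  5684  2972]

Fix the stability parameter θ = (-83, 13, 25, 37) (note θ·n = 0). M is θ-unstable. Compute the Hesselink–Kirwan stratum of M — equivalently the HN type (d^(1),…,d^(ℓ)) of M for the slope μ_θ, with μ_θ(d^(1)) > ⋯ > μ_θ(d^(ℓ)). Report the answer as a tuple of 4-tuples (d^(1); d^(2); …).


Interval decomposition of M: I[1,1], I[1,2], I[1,4], I[3,4]^2, I[4,4].
HN type (ℓ=4): μ^(1)=37; μ^(2)=25; μ^(3)=13; μ^(4)=-83

((0, 0, 0, 4); (0, 0, 3, 0); (0, 2, 0, 0); (3, 0, 0, 0))


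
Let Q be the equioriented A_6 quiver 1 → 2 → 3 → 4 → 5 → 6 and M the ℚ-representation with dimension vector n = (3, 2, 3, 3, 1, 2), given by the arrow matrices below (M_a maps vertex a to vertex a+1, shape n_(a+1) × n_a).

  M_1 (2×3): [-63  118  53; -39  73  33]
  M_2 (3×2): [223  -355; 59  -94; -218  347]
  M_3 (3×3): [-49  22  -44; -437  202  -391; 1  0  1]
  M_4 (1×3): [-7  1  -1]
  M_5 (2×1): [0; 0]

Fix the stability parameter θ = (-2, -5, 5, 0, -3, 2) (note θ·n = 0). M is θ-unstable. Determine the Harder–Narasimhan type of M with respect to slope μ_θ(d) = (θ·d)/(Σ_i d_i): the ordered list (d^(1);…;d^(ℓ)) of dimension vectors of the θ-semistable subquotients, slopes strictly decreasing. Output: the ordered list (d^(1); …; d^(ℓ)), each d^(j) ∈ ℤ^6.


Via rank(M_{q-1}∘⋯∘M_p): M ≅ I[1,1], I[1,4], I[1,5], I[3,4], I[6,6]^2.
μ_θ-semistable layers: μ^(1)=5/2; μ^(2)=2; μ^(3)=2/3; μ^(4)=-2; μ^(5)=-7/2

((0, 0, 2, 2, 0, 0); (0, 0, 0, 0, 0, 2); (0, 0, 1, 1, 1, 0); (1, 0, 0, 0, 0, 0); (2, 2, 0, 0, 0, 0))


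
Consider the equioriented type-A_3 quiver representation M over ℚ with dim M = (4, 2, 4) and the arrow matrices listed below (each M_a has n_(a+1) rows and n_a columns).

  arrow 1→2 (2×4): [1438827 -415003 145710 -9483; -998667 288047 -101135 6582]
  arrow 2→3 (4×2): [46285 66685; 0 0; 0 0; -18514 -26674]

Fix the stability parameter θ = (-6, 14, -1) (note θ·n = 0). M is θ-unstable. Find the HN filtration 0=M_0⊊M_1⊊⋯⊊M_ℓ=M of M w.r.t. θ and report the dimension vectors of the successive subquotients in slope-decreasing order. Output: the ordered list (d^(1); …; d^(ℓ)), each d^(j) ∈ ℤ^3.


Barcode: M ≅ I[1,1]^2, I[1,2], I[1,3], I[3,3]^3. HN layers by μ_θ (4 steps, strictly decreasing):
  μ^(1)=14; μ^(2)=13/2; μ^(3)=-1; μ^(4)=-6

((0, 1, 0); (0, 1, 1); (0, 0, 3); (4, 0, 0))


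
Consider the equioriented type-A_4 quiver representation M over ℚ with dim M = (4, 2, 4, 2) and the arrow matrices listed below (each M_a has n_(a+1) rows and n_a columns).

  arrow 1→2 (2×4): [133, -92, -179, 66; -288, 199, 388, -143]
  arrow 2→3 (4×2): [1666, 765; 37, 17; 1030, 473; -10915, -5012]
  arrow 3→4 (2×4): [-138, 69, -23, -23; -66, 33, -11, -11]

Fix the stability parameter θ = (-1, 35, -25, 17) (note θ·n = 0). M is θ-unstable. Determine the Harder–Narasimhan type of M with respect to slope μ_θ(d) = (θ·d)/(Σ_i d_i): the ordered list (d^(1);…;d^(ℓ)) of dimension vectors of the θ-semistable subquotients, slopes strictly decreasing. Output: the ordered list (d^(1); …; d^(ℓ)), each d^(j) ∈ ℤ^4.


Via rank(M_{q-1}∘⋯∘M_p): M ≅ I[1,1]^2, I[1,3]^2, I[3,3], I[3,4], I[4,4].
μ_θ-semistable layers: μ^(1)=17; μ^(2)=5; μ^(3)=-1; μ^(4)=-25

((0, 0, 0, 2); (0, 2, 2, 0); (4, 0, 0, 0); (0, 0, 2, 0))


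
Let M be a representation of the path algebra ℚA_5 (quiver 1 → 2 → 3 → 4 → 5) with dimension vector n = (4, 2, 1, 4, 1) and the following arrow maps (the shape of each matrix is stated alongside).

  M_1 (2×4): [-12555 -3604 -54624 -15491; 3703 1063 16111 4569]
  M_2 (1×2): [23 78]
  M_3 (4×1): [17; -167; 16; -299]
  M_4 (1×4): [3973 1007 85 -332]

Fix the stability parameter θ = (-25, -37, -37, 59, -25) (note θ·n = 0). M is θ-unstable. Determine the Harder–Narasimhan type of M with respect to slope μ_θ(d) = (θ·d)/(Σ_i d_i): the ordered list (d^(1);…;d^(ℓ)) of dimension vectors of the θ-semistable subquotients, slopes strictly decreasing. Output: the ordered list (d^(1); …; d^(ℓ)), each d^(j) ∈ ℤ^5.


Barcode: M ≅ I[1,1]^2, I[1,2], I[1,4], I[4,4]^2, I[4,5]. HN layers by μ_θ (5 steps, strictly decreasing):
  μ^(1)=59; μ^(2)=17; μ^(3)=-25; μ^(4)=-31; μ^(5)=-33

((0, 0, 0, 3, 0); (0, 0, 0, 1, 1); (2, 0, 0, 0, 0); (1, 1, 0, 0, 0); (1, 1, 1, 0, 0))


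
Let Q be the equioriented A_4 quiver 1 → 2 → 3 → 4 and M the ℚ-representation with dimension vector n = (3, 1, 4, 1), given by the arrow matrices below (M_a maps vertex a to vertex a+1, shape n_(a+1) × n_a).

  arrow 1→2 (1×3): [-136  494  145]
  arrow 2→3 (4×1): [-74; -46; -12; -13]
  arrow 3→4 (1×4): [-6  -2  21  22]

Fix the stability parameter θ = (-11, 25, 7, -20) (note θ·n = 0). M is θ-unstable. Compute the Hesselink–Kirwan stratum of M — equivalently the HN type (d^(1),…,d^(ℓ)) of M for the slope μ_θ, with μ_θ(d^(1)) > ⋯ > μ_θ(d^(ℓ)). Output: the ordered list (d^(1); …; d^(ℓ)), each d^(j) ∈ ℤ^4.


Interval decomposition of M: I[1,1]^2, I[1,4], I[3,3]^3.
HN type (ℓ=3): μ^(1)=7; μ^(2)=4; μ^(3)=-11

((0, 0, 3, 0); (0, 1, 1, 1); (3, 0, 0, 0))


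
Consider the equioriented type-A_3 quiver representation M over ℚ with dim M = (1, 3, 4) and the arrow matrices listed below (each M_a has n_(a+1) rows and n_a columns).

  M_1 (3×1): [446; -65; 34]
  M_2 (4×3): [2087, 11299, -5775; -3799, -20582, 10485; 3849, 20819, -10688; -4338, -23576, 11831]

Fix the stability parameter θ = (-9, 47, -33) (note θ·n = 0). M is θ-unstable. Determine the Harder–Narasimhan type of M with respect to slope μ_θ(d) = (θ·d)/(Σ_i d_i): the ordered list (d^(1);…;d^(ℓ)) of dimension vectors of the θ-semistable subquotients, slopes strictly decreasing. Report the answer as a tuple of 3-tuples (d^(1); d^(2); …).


Via rank(M_{q-1}∘⋯∘M_p): M ≅ I[1,3], I[2,3]^2, I[3,3].
μ_θ-semistable layers: μ^(1)=7; μ^(2)=-9; μ^(3)=-33

((0, 3, 3); (1, 0, 0); (0, 0, 1))


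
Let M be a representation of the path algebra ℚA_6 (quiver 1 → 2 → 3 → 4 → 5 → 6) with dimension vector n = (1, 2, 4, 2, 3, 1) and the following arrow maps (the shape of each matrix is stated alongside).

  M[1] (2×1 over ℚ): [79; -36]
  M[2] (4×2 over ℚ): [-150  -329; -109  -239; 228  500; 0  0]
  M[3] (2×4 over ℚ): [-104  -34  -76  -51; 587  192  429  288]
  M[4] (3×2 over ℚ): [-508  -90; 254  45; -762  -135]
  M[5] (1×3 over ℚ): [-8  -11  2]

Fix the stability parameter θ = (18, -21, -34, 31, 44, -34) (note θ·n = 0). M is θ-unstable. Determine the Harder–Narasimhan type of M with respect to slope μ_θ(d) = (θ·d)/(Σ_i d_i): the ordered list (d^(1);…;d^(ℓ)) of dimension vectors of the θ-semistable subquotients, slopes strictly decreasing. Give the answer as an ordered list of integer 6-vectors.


Barcode: M ≅ I[1,6], I[2,4], I[3,3]^2, I[5,5]^2. HN layers by μ_θ (6 steps, strictly decreasing):
  μ^(1)=44; μ^(2)=31; μ^(3)=41/3; μ^(4)=-37/3; μ^(5)=-55/2; μ^(6)=-34

((0, 0, 0, 0, 2, 0); (0, 0, 0, 1, 0, 0); (0, 0, 0, 1, 1, 1); (1, 1, 1, 0, 0, 0); (0, 1, 1, 0, 0, 0); (0, 0, 2, 0, 0, 0))


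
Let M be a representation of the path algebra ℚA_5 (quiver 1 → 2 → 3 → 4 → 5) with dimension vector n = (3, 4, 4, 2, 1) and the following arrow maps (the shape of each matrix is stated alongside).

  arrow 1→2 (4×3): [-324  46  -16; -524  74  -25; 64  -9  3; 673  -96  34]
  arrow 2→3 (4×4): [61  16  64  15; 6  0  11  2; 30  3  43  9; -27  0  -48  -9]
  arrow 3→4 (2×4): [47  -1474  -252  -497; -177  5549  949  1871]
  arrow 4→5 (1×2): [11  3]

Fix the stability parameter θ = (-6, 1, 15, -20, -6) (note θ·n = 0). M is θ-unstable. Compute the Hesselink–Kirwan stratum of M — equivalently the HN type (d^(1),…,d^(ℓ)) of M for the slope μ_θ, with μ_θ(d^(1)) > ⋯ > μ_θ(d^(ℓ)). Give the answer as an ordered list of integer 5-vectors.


Barcode: M ≅ I[1,3], I[1,4], I[1,5], I[2,2], I[3,3]. HN layers by μ_θ (5 steps, strictly decreasing):
  μ^(1)=15; μ^(2)=1; μ^(3)=-4/3; μ^(4)=-5/2; μ^(5)=-6

((0, 0, 2, 0, 0); (0, 2, 0, 0, 0); (0, 1, 1, 1, 0); (0, 1, 1, 1, 1); (3, 0, 0, 0, 0))


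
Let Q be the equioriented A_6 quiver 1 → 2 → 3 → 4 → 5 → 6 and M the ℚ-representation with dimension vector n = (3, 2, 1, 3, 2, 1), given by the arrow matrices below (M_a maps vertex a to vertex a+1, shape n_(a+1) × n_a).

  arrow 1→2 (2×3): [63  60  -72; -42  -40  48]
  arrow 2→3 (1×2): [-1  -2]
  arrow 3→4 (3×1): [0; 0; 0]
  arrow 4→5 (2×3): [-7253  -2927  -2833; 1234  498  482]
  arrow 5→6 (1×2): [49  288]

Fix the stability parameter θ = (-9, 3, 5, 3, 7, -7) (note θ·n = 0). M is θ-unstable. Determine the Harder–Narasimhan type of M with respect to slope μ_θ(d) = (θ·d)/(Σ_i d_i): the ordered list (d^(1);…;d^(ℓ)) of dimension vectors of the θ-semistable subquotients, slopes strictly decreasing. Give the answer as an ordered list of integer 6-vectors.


Barcode: M ≅ I[1,1]^2, I[1,3], I[2,2], I[4,4], I[4,5], I[4,6]. HN layers by μ_θ (5 steps, strictly decreasing):
  μ^(1)=7; μ^(2)=5; μ^(3)=3; μ^(4)=1; μ^(5)=-9

((0, 0, 0, 0, 1, 0); (0, 0, 1, 0, 0, 0); (0, 2, 0, 2, 0, 0); (0, 0, 0, 1, 1, 1); (3, 0, 0, 0, 0, 0))


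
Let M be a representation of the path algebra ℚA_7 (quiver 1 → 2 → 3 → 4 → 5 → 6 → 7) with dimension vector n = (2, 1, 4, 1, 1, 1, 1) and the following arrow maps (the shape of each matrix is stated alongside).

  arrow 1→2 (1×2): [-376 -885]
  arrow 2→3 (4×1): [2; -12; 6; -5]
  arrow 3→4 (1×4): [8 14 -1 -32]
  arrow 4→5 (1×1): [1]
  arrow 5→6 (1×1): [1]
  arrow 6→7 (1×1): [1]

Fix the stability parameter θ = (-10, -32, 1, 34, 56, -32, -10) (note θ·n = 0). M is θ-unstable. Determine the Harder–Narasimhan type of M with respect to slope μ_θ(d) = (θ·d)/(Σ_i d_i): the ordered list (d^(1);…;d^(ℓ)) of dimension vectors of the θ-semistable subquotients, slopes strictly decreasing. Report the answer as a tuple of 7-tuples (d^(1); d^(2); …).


Via rank(M_{q-1}∘⋯∘M_p): M ≅ I[1,1], I[1,7], I[3,3]^3.
μ_θ-semistable layers: μ^(1)=12; μ^(2)=1; μ^(3)=-10; μ^(4)=-21

((0, 0, 0, 1, 1, 1, 1); (0, 0, 4, 0, 0, 0, 0); (1, 0, 0, 0, 0, 0, 0); (1, 1, 0, 0, 0, 0, 0))


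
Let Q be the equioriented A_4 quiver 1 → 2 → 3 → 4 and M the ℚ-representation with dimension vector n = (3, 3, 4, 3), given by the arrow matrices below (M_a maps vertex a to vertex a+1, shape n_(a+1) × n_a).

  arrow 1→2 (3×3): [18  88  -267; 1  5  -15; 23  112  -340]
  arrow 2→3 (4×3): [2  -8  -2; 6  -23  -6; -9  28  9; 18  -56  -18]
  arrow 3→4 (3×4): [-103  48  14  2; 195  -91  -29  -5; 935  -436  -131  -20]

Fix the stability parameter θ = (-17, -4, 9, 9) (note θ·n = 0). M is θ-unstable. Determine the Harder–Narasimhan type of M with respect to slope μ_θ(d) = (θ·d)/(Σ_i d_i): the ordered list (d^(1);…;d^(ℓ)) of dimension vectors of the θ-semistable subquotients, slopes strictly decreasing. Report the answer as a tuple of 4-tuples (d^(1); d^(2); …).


Barcode: M ≅ I[1,2], I[1,4]^2, I[3,3], I[3,4]. HN layers by μ_θ (3 steps, strictly decreasing):
  μ^(1)=9; μ^(2)=-4; μ^(3)=-17

((0, 0, 4, 3); (0, 3, 0, 0); (3, 0, 0, 0))


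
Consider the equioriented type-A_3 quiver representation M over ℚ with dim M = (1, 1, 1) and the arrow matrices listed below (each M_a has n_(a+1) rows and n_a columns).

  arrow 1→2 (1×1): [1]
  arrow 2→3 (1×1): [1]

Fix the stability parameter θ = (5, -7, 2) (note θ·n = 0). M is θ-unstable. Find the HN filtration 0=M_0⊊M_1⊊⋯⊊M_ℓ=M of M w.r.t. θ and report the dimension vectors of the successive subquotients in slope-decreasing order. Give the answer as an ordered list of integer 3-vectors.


Barcode: M ≅ I[1,3]. HN layers by μ_θ (2 steps, strictly decreasing):
  μ^(1)=2; μ^(2)=-1

((0, 0, 1); (1, 1, 0))


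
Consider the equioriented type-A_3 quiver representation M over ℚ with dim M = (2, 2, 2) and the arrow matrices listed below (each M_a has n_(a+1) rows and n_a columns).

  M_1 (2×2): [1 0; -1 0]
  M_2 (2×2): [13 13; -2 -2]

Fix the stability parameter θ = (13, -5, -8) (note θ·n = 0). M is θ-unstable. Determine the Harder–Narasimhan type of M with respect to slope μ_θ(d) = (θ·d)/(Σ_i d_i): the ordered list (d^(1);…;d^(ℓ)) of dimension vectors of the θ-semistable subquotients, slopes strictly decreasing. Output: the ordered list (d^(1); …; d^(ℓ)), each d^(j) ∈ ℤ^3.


Via rank(M_{q-1}∘⋯∘M_p): M ≅ I[1,1], I[1,2], I[2,3], I[3,3].
μ_θ-semistable layers: μ^(1)=13; μ^(2)=4; μ^(3)=-13/2; μ^(4)=-8

((1, 0, 0); (1, 1, 0); (0, 1, 1); (0, 0, 1))


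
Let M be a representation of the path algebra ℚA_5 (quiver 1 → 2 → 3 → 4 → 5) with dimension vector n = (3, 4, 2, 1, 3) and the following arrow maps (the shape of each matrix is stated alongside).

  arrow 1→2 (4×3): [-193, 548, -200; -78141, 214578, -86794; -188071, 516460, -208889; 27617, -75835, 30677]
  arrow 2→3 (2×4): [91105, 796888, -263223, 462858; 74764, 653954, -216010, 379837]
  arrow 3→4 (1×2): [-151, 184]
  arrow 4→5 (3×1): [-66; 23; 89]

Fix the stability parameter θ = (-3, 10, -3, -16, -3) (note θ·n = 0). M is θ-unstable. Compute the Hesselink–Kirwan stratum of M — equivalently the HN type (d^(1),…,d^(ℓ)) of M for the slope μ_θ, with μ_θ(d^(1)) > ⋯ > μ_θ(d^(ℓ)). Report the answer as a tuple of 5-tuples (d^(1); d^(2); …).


Via rank(M_{q-1}∘⋯∘M_p): M ≅ I[1,2], I[1,3], I[1,5], I[2,2], I[5,5]^2.
μ_θ-semistable layers: μ^(1)=10; μ^(2)=7/2; μ^(3)=-3

((0, 2, 0, 0, 0); (0, 1, 1, 0, 0); (3, 1, 1, 1, 3))


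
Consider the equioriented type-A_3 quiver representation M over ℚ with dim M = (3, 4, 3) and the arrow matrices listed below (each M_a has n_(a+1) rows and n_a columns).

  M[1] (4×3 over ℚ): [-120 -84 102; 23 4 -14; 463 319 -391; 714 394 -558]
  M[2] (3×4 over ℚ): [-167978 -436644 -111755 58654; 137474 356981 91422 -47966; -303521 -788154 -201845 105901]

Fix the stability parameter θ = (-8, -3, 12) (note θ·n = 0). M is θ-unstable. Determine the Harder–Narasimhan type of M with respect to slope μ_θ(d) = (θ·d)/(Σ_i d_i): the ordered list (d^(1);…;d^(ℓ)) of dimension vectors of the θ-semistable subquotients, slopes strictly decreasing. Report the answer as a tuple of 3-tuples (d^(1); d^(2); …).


Barcode: M ≅ I[1,3]^3, I[2,2]. HN layers by μ_θ (3 steps, strictly decreasing):
  μ^(1)=12; μ^(2)=-3; μ^(3)=-8

((0, 0, 3); (0, 4, 0); (3, 0, 0))


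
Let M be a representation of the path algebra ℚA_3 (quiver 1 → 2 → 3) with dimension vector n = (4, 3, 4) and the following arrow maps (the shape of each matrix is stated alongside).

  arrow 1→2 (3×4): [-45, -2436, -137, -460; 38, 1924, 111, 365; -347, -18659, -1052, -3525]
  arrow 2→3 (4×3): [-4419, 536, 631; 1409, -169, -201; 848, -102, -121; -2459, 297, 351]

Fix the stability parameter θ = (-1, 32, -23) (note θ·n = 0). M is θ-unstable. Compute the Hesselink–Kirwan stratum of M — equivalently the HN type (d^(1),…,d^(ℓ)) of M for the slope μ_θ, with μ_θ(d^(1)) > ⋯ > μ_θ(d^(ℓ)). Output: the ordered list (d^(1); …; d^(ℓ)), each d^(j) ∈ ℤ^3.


Via rank(M_{q-1}∘⋯∘M_p): M ≅ I[1,1], I[1,3]^3, I[3,3].
μ_θ-semistable layers: μ^(1)=9/2; μ^(2)=-1; μ^(3)=-23

((0, 3, 3); (4, 0, 0); (0, 0, 1))


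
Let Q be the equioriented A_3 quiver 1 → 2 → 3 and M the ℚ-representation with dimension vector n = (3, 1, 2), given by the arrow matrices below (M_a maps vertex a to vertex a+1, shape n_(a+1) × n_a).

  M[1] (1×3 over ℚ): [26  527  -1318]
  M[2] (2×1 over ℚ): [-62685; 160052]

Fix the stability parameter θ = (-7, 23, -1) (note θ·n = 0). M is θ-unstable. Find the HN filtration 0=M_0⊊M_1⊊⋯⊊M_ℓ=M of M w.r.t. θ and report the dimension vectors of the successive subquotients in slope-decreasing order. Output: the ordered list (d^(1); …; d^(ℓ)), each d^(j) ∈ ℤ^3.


Barcode: M ≅ I[1,1]^2, I[1,3], I[3,3]. HN layers by μ_θ (3 steps, strictly decreasing):
  μ^(1)=11; μ^(2)=-1; μ^(3)=-7

((0, 1, 1); (0, 0, 1); (3, 0, 0))


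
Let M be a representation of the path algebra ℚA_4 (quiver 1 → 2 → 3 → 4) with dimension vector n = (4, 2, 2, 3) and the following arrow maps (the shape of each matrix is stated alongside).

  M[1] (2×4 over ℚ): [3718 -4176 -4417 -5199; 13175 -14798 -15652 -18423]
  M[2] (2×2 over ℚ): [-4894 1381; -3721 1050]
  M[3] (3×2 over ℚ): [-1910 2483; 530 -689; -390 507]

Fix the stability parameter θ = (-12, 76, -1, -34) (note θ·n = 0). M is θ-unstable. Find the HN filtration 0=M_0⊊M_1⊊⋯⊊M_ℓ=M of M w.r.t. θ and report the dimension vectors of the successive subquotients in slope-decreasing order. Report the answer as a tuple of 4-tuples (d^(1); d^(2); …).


Interval decomposition of M: I[1,1]^2, I[1,3], I[1,4], I[4,4]^2.
HN type (ℓ=4): μ^(1)=75/2; μ^(2)=41/3; μ^(3)=-12; μ^(4)=-34

((0, 1, 1, 0); (0, 1, 1, 1); (4, 0, 0, 0); (0, 0, 0, 2))


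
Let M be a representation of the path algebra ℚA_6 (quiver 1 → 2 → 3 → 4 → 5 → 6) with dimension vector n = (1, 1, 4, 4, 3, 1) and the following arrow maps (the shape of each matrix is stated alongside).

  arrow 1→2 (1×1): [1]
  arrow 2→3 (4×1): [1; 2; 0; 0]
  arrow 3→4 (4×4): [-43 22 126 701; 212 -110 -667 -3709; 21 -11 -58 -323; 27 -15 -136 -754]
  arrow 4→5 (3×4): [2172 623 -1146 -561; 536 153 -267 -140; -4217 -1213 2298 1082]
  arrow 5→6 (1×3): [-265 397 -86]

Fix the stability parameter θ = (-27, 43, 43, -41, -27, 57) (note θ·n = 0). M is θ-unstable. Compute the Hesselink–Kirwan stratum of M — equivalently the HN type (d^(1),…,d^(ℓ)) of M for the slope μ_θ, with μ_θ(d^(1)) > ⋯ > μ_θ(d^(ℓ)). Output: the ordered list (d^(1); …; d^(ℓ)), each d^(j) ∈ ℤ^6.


Via rank(M_{q-1}∘⋯∘M_p): M ≅ I[1,5], I[3,4], I[3,5], I[3,6].
μ_θ-semistable layers: μ^(1)=57; μ^(2)=9/2; μ^(3)=1; μ^(4)=-25/3; μ^(5)=-27

((0, 0, 0, 0, 0, 1); (0, 1, 1, 1, 1, 0); (0, 0, 1, 1, 0, 0); (0, 0, 2, 2, 2, 0); (1, 0, 0, 0, 0, 0))


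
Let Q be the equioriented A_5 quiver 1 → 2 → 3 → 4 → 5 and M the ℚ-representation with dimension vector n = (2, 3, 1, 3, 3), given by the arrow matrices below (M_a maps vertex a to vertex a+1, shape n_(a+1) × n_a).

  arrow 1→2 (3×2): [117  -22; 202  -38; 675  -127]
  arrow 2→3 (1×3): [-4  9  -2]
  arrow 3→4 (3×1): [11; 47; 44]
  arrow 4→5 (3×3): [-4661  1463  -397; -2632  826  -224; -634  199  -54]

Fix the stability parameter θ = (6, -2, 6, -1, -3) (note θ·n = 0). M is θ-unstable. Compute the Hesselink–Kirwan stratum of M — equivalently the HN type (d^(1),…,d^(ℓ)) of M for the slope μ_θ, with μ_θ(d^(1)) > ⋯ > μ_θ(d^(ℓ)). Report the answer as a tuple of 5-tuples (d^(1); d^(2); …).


Interval decomposition of M: I[1,2]^2, I[2,5], I[4,4], I[4,5], I[5,5].
HN type (ℓ=5): μ^(1)=2; μ^(2)=2/3; μ^(3)=-1; μ^(4)=-2; μ^(5)=-3

((2, 2, 0, 0, 0); (0, 0, 1, 1, 1); (0, 0, 0, 1, 0); (0, 1, 0, 1, 1); (0, 0, 0, 0, 1))


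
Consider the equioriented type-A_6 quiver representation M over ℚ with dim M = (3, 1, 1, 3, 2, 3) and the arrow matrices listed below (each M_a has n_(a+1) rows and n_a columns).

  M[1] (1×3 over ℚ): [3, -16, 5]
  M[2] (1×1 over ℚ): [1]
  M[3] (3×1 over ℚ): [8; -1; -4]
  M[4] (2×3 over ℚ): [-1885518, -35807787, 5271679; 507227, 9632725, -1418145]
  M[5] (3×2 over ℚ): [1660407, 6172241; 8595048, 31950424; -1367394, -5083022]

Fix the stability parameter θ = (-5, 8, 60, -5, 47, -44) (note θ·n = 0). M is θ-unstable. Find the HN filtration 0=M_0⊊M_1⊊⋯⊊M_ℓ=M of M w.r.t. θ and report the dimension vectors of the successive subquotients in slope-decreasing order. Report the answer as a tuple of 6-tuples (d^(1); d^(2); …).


Via rank(M_{q-1}∘⋯∘M_p): M ≅ I[1,1]^2, I[1,5], I[4,4], I[4,6], I[6,6]^2.
μ_θ-semistable layers: μ^(1)=47; μ^(2)=55/2; μ^(3)=8; μ^(4)=3/2; μ^(5)=-5; μ^(6)=-44

((0, 0, 0, 0, 1, 0); (0, 0, 1, 1, 0, 0); (0, 1, 0, 0, 0, 0); (0, 0, 0, 0, 1, 1); (3, 0, 0, 2, 0, 0); (0, 0, 0, 0, 0, 2))


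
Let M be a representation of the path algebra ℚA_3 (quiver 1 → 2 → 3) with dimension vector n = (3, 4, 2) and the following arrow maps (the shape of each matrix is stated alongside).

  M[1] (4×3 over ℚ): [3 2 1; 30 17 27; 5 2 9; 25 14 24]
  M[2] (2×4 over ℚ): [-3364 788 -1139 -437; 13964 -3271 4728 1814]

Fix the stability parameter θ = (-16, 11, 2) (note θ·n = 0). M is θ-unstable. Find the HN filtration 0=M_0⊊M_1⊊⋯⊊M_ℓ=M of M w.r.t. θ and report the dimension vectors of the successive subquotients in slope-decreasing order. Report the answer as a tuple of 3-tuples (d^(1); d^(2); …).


Barcode: M ≅ I[1,2], I[1,3]^2, I[2,2]. HN layers by μ_θ (3 steps, strictly decreasing):
  μ^(1)=11; μ^(2)=13/2; μ^(3)=-16

((0, 2, 0); (0, 2, 2); (3, 0, 0))


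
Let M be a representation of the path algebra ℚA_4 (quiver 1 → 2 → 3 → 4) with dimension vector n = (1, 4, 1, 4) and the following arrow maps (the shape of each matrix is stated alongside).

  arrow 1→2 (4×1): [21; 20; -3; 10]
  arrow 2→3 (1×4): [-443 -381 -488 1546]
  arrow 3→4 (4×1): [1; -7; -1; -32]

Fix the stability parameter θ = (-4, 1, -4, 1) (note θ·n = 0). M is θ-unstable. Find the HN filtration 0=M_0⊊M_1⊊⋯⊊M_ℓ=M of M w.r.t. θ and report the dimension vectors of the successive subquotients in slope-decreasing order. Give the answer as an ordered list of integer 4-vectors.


Barcode: M ≅ I[1,4], I[2,2]^3, I[4,4]^3. HN layers by μ_θ (3 steps, strictly decreasing):
  μ^(1)=1; μ^(2)=-3/2; μ^(3)=-4

((0, 3, 0, 4); (0, 1, 1, 0); (1, 0, 0, 0))


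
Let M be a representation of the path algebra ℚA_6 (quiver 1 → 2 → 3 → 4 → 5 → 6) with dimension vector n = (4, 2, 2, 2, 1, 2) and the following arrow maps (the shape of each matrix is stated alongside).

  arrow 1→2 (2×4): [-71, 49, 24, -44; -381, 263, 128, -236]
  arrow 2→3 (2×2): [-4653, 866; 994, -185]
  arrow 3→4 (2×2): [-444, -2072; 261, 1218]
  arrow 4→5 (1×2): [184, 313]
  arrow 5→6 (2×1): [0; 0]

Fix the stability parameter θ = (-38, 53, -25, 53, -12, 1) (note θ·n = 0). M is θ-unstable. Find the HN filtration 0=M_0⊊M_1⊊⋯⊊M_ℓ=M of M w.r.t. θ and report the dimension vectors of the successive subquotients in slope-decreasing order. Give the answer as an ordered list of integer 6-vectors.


Via rank(M_{q-1}∘⋯∘M_p): M ≅ I[1,1]^2, I[1,3], I[1,5], I[4,4], I[6,6]^2.
μ_θ-semistable layers: μ^(1)=53; μ^(2)=41/2; μ^(3)=14; μ^(4)=1; μ^(5)=-38

((0, 0, 0, 1, 0, 0); (0, 0, 0, 1, 1, 0); (0, 2, 2, 0, 0, 0); (0, 0, 0, 0, 0, 2); (4, 0, 0, 0, 0, 0))


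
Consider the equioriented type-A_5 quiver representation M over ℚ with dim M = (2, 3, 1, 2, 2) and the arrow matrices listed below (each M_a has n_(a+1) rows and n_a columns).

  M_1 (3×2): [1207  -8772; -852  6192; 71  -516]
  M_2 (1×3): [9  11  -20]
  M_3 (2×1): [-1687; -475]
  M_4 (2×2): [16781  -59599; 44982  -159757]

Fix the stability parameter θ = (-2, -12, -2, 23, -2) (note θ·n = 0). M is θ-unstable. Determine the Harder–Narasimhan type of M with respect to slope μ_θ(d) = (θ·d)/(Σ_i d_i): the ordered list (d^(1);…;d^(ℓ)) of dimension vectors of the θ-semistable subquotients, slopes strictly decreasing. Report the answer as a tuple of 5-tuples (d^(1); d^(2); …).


Interval decomposition of M: I[1,1], I[1,5], I[2,2]^2, I[4,5].
HN type (ℓ=4): μ^(1)=21/2; μ^(2)=-2; μ^(3)=-7; μ^(4)=-12

((0, 0, 0, 2, 2); (1, 0, 1, 0, 0); (1, 1, 0, 0, 0); (0, 2, 0, 0, 0))


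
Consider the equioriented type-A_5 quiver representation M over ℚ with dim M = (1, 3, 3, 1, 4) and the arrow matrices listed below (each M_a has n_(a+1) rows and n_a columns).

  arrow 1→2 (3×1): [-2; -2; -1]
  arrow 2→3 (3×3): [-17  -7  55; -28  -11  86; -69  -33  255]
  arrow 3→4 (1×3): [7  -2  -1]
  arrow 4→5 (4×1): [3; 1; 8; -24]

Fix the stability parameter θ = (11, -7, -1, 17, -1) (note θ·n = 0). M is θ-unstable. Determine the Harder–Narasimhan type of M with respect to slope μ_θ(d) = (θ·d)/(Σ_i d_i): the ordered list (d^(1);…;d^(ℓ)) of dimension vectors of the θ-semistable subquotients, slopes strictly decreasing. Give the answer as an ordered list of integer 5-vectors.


Via rank(M_{q-1}∘⋯∘M_p): M ≅ I[1,5], I[2,3]^2, I[5,5]^3.
μ_θ-semistable layers: μ^(1)=8; μ^(2)=1; μ^(3)=-1; μ^(4)=-7

((0, 0, 0, 1, 1); (1, 1, 1, 0, 0); (0, 0, 2, 0, 3); (0, 2, 0, 0, 0))


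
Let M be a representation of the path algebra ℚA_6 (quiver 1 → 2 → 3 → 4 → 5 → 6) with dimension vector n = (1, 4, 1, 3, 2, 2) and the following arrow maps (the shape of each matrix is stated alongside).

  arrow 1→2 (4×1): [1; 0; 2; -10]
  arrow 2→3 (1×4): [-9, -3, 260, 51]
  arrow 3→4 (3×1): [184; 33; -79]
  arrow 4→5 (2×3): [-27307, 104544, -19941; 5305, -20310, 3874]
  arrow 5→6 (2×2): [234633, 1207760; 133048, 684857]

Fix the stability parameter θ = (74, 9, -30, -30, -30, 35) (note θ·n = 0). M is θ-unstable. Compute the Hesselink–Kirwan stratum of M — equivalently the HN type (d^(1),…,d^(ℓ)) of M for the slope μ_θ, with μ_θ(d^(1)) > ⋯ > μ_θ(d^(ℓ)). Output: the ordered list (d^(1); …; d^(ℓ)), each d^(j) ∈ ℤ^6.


Via rank(M_{q-1}∘⋯∘M_p): M ≅ I[1,6], I[2,2]^3, I[4,4], I[4,6].
μ_θ-semistable layers: μ^(1)=35; μ^(2)=9; μ^(3)=-7/5; μ^(4)=-30

((0, 0, 0, 0, 0, 2); (0, 3, 0, 0, 0, 0); (1, 1, 1, 1, 1, 0); (0, 0, 0, 2, 1, 0))


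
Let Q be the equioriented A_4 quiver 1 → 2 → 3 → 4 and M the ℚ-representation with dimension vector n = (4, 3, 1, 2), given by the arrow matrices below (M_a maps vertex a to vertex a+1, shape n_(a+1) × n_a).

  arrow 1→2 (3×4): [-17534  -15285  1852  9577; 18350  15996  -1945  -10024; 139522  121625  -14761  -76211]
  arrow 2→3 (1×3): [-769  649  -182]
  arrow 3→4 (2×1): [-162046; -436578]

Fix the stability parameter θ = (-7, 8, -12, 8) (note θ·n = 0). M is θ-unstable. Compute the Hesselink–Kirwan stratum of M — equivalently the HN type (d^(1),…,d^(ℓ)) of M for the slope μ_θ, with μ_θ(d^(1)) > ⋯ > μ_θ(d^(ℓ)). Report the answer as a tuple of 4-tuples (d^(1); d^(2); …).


Interval decomposition of M: I[1,1], I[1,2]^2, I[1,4], I[4,4].
HN type (ℓ=3): μ^(1)=8; μ^(2)=-2; μ^(3)=-7

((0, 2, 0, 2); (0, 1, 1, 0); (4, 0, 0, 0))


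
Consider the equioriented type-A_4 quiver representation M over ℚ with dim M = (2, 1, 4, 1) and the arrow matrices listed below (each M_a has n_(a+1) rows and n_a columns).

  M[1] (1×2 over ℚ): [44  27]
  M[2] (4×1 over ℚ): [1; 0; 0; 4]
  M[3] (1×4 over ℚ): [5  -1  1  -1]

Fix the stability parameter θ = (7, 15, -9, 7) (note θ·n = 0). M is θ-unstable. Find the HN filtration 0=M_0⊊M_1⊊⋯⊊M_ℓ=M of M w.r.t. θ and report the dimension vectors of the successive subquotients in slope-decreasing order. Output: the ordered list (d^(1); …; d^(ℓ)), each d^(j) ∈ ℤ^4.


Interval decomposition of M: I[1,1], I[1,4], I[3,3]^3.
HN type (ℓ=3): μ^(1)=7; μ^(2)=13/3; μ^(3)=-9

((1, 0, 0, 1); (1, 1, 1, 0); (0, 0, 3, 0))


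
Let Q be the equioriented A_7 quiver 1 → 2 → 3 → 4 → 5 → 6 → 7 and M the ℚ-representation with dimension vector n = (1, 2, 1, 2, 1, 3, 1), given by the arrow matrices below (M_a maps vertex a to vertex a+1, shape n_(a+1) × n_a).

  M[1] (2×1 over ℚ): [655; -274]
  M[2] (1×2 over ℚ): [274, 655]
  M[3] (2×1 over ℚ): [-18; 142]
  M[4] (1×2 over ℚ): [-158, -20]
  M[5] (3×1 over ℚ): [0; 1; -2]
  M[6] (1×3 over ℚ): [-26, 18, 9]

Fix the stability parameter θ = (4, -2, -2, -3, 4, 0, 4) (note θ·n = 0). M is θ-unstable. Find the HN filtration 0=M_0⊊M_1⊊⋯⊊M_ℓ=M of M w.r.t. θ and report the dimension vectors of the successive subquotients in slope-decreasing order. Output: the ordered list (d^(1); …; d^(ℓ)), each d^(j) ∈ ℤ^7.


Via rank(M_{q-1}∘⋯∘M_p): M ≅ I[1,2], I[2,6], I[4,4], I[6,6], I[6,7].
μ_θ-semistable layers: μ^(1)=4; μ^(2)=2; μ^(3)=1; μ^(4)=0; μ^(5)=-7/3; μ^(6)=-3

((0, 0, 0, 0, 0, 0, 1); (0, 0, 0, 0, 1, 1, 0); (1, 1, 0, 0, 0, 0, 0); (0, 0, 0, 0, 0, 2, 0); (0, 1, 1, 1, 0, 0, 0); (0, 0, 0, 1, 0, 0, 0))


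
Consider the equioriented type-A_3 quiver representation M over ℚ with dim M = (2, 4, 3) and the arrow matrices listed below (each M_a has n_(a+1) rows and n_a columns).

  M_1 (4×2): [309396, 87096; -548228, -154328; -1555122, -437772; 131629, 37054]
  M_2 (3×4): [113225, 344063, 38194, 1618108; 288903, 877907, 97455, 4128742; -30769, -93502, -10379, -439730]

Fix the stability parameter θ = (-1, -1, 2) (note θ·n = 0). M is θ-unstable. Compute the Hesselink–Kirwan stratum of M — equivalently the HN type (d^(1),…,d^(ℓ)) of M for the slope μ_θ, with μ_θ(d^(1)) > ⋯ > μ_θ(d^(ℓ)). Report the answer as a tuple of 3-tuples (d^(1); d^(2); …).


Via rank(M_{q-1}∘⋯∘M_p): M ≅ I[1,1], I[1,2], I[2,3]^3.
μ_θ-semistable layers: μ^(1)=2; μ^(2)=-1

((0, 0, 3); (2, 4, 0))


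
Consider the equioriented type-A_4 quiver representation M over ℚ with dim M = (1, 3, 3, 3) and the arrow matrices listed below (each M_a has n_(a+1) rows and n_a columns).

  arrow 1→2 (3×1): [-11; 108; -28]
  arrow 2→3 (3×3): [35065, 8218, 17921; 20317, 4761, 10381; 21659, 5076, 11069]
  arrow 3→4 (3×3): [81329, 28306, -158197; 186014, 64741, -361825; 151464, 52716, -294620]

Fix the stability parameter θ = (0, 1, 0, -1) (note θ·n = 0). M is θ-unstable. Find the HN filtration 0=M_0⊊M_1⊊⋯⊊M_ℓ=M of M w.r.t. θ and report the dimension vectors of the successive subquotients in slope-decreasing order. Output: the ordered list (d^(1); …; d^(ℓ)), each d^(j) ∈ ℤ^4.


Via rank(M_{q-1}∘⋯∘M_p): M ≅ I[1,4], I[2,3], I[2,4], I[4,4].
μ_θ-semistable layers: μ^(1)=1/2; μ^(2)=0; μ^(3)=-1

((0, 1, 1, 0); (1, 2, 2, 2); (0, 0, 0, 1))


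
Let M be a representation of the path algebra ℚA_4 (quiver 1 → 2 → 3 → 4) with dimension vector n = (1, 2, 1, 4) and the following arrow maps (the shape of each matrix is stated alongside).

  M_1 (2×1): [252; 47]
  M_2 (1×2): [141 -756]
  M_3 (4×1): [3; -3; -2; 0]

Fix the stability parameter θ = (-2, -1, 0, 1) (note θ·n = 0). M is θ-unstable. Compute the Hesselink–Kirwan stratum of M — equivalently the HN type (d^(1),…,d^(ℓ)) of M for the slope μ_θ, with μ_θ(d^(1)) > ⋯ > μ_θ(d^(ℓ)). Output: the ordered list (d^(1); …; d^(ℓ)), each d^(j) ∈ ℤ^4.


Interval decomposition of M: I[1,2], I[2,4], I[4,4]^3.
HN type (ℓ=4): μ^(1)=1; μ^(2)=0; μ^(3)=-1; μ^(4)=-2

((0, 0, 0, 4); (0, 0, 1, 0); (0, 2, 0, 0); (1, 0, 0, 0))


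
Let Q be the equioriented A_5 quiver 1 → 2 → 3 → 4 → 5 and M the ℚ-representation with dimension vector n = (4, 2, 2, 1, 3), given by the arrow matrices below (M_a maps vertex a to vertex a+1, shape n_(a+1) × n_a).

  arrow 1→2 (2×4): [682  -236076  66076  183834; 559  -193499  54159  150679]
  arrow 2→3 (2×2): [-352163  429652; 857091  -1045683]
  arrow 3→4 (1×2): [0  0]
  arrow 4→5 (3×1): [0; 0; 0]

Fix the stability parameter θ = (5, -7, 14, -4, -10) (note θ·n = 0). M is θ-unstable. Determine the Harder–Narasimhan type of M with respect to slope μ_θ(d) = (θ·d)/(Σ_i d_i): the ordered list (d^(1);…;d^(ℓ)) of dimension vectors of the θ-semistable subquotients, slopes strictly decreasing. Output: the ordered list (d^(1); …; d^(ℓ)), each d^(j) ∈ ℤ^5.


Interval decomposition of M: I[1,1]^2, I[1,3]^2, I[4,4], I[5,5]^3.
HN type (ℓ=5): μ^(1)=14; μ^(2)=5; μ^(3)=-1; μ^(4)=-4; μ^(5)=-10

((0, 0, 2, 0, 0); (2, 0, 0, 0, 0); (2, 2, 0, 0, 0); (0, 0, 0, 1, 0); (0, 0, 0, 0, 3))


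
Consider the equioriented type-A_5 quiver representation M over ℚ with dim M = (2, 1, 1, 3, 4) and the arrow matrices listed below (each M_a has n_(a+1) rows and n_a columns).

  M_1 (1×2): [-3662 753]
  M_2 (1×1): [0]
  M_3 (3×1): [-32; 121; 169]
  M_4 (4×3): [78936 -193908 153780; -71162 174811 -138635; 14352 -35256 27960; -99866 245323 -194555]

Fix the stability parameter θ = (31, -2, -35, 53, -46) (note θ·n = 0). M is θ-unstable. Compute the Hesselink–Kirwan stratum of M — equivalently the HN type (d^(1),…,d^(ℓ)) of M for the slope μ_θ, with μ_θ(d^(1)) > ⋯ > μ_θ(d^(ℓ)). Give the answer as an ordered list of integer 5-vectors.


Interval decomposition of M: I[1,1], I[1,2], I[3,4], I[4,4], I[4,5], I[5,5]^3.
HN type (ℓ=6): μ^(1)=53; μ^(2)=31; μ^(3)=29/2; μ^(4)=7/2; μ^(5)=-35; μ^(6)=-46

((0, 0, 0, 2, 0); (1, 0, 0, 0, 0); (1, 1, 0, 0, 0); (0, 0, 0, 1, 1); (0, 0, 1, 0, 0); (0, 0, 0, 0, 3))


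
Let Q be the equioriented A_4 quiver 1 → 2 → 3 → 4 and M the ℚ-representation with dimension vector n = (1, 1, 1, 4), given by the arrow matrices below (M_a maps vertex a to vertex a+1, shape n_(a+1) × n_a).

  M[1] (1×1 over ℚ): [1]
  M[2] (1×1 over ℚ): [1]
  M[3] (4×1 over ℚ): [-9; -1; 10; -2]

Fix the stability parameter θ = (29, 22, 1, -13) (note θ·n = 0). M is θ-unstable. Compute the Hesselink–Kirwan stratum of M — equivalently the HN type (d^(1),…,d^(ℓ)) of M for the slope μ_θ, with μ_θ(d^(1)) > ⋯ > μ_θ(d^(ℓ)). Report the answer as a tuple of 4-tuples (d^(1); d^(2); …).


Barcode: M ≅ I[1,4], I[4,4]^3. HN layers by μ_θ (2 steps, strictly decreasing):
  μ^(1)=39/4; μ^(2)=-13

((1, 1, 1, 1); (0, 0, 0, 3))


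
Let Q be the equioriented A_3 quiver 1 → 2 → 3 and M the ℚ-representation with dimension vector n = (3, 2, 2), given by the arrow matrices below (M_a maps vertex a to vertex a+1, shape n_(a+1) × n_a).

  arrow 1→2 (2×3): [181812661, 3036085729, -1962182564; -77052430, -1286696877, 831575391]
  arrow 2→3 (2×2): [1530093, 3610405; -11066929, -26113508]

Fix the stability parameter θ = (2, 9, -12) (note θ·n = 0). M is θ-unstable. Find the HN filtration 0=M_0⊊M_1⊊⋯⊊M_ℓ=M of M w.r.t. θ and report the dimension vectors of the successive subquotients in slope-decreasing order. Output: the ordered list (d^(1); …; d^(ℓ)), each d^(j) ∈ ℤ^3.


Via rank(M_{q-1}∘⋯∘M_p): M ≅ I[1,1], I[1,3]^2.
μ_θ-semistable layers: μ^(1)=2; μ^(2)=-1/3

((1, 0, 0); (2, 2, 2))


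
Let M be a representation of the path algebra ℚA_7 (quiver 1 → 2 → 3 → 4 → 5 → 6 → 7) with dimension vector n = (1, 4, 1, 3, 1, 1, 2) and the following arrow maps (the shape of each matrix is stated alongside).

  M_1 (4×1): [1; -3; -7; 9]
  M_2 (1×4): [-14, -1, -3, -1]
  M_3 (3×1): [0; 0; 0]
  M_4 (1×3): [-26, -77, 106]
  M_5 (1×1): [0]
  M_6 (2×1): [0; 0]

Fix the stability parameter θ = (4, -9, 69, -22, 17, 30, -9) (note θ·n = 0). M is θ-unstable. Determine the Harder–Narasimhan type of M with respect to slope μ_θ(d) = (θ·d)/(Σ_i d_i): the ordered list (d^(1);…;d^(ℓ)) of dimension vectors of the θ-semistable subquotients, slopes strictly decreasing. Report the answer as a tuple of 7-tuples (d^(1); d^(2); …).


Via rank(M_{q-1}∘⋯∘M_p): M ≅ I[1,3], I[2,2]^3, I[4,4]^2, I[4,5], I[6,6], I[7,7]^2.
μ_θ-semistable layers: μ^(1)=69; μ^(2)=30; μ^(3)=17; μ^(4)=-5/2; μ^(5)=-9; μ^(6)=-22

((0, 0, 1, 0, 0, 0, 0); (0, 0, 0, 0, 0, 1, 0); (0, 0, 0, 0, 1, 0, 0); (1, 1, 0, 0, 0, 0, 0); (0, 3, 0, 0, 0, 0, 2); (0, 0, 0, 3, 0, 0, 0))


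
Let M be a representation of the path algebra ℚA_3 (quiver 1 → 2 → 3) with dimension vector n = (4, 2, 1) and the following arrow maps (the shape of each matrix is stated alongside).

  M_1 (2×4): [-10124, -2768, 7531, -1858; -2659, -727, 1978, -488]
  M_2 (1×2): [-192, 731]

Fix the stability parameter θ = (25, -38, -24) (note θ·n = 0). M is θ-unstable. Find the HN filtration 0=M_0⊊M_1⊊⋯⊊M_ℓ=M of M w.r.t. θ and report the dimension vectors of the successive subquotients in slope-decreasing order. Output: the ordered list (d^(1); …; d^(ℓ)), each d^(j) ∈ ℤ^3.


Via rank(M_{q-1}∘⋯∘M_p): M ≅ I[1,1]^2, I[1,2], I[1,3].
μ_θ-semistable layers: μ^(1)=25; μ^(2)=-13/2; μ^(3)=-37/3

((2, 0, 0); (1, 1, 0); (1, 1, 1))


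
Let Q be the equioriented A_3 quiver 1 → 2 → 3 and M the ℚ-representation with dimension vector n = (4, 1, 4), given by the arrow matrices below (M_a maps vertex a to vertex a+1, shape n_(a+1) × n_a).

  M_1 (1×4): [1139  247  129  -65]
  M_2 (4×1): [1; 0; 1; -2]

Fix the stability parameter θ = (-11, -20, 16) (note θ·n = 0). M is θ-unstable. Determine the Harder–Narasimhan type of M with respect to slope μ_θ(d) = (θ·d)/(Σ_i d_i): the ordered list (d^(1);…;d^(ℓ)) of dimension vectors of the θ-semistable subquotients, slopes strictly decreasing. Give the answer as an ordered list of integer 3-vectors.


Interval decomposition of M: I[1,1]^3, I[1,3], I[3,3]^3.
HN type (ℓ=3): μ^(1)=16; μ^(2)=-11; μ^(3)=-31/2

((0, 0, 4); (3, 0, 0); (1, 1, 0))


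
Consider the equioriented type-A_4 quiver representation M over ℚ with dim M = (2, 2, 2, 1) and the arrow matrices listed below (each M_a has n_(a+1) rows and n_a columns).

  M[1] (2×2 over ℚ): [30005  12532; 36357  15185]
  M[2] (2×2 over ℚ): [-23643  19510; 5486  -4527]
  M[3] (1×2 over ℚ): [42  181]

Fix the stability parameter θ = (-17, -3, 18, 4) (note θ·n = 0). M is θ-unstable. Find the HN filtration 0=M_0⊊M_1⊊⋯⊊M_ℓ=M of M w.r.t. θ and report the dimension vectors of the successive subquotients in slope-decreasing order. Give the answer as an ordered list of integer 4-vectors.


Interval decomposition of M: I[1,3], I[1,4].
HN type (ℓ=4): μ^(1)=18; μ^(2)=11; μ^(3)=-3; μ^(4)=-17

((0, 0, 1, 0); (0, 0, 1, 1); (0, 2, 0, 0); (2, 0, 0, 0))


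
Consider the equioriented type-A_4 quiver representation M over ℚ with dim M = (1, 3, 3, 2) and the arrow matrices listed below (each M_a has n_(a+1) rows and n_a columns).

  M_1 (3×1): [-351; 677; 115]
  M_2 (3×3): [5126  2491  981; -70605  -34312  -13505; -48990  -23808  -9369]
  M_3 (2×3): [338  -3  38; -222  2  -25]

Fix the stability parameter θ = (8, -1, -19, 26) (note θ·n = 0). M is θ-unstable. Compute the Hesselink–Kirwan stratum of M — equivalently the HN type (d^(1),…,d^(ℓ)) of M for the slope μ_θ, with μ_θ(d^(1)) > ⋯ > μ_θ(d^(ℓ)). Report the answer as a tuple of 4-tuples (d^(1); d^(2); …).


Interval decomposition of M: I[1,4], I[2,3], I[2,4].
HN type (ℓ=3): μ^(1)=26; μ^(2)=-4; μ^(3)=-10

((0, 0, 0, 2); (1, 1, 1, 0); (0, 2, 2, 0))


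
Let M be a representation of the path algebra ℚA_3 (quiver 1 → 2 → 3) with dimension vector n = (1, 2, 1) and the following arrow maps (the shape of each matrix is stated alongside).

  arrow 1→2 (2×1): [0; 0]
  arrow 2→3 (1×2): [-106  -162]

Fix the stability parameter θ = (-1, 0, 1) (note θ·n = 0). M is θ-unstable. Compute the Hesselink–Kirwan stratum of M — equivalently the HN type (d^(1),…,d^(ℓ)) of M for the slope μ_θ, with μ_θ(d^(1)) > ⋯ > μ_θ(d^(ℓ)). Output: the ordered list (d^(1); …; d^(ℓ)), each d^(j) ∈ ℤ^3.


Via rank(M_{q-1}∘⋯∘M_p): M ≅ I[1,1], I[2,2], I[2,3].
μ_θ-semistable layers: μ^(1)=1; μ^(2)=0; μ^(3)=-1

((0, 0, 1); (0, 2, 0); (1, 0, 0))


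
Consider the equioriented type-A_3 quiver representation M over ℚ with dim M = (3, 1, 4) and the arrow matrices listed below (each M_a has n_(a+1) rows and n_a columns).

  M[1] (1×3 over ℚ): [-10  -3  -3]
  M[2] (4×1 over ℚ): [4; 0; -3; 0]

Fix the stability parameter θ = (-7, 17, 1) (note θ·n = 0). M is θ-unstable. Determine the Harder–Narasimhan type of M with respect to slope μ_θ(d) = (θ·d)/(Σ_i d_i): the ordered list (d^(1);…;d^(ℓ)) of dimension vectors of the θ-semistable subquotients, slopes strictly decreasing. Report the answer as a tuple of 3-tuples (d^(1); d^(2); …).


Interval decomposition of M: I[1,1]^2, I[1,3], I[3,3]^3.
HN type (ℓ=3): μ^(1)=9; μ^(2)=1; μ^(3)=-7

((0, 1, 1); (0, 0, 3); (3, 0, 0))
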